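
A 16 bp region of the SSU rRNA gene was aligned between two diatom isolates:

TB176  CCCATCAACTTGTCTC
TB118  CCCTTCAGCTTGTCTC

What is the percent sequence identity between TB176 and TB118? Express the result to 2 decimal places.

Differing sites — 4:A/T; 8:A/G.
14 of the 16 sites match, so the percent identity is 14/16 × 100 = 87.50%.

87.50%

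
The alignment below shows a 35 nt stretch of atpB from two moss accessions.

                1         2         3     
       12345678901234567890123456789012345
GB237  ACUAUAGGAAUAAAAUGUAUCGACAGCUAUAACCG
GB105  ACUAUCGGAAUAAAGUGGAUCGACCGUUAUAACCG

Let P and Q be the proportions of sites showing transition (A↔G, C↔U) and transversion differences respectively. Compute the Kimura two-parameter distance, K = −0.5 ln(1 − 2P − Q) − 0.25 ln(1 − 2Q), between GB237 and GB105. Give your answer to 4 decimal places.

0.1586

Differing sites — 6:A/C (Tv); 15:A/G (Ti); 18:U/G (Tv); 25:A/C (Tv); 27:C/U (Ti).
Of the 5 differences, 2 transitions and 3 transversions over 35 sites: P = 2/35 = 0.057143, Q = 3/35 = 0.085714.
d = −0.5·ln(0.800000) − 0.25·ln(0.828572) = −0.5·(-0.223144) − 0.25·(-0.188052) = 0.1586.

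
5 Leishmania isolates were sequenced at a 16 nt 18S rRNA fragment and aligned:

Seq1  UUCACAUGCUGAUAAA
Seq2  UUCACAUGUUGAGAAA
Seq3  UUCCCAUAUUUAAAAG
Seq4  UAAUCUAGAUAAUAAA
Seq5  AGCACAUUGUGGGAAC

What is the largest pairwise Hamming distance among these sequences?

12

Pairwise Hamming distances:
  Seq1 vs Seq2: 2
  Seq1 vs Seq3: 6
  Seq1 vs Seq4: 7
  Seq1 vs Seq5: 7
  Seq2 vs Seq3: 5
  Seq2 vs Seq4: 8
  Seq2 vs Seq5: 6
  Seq3 vs Seq4: 10
  Seq3 vs Seq5: 9
  Seq4 vs Seq5: 12
The largest is 12, between Seq4 and Seq5.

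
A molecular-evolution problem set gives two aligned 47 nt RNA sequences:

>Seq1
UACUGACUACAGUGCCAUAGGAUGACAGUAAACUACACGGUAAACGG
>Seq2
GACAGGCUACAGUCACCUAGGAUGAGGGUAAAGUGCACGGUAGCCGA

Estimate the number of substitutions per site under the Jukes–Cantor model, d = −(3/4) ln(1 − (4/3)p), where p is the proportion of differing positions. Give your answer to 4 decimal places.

0.3451

Mismatches occur at site 1 (U/G), site 4 (U/A), site 6 (A/G), site 14 (G/C), site 15 (C/A), site 17 (A/C), site 26 (C/G), site 27 (A/G), site 33 (C/G), site 35 (A/G), site 43 (A/G), site 44 (A/C), site 47 (G/A).
p = 13/47 = 0.276596.
d = −0.75 · ln(1 − (4/3)·0.276596) = −0.75 · ln(0.631205) = −0.75 · (-0.460125) = 0.3451.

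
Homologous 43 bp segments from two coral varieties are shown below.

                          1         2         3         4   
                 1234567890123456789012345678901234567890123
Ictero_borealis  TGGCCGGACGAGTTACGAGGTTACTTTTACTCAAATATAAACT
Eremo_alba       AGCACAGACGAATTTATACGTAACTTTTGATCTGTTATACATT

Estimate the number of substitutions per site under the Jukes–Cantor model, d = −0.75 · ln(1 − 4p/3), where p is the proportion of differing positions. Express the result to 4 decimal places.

0.5617

The sequences differ at positions 1 (T/A), 3 (G/C), 4 (C/A), 6 (G/A), 12 (G/A), 15 (A/T), 16 (C/A), 17 (G/T), 19 (G/C), 22 (T/A), 29 (A/G), 30 (C/A), 33 (A/T), 34 (A/G), 35 (A/T), 40 (A/C), 42 (C/T).
p = 17/43 = 0.395349.
d = −0.75 · ln(1 − (4/3)·0.395349) = −0.75 · ln(0.472868) = −0.75 · (-0.748939) = 0.5617.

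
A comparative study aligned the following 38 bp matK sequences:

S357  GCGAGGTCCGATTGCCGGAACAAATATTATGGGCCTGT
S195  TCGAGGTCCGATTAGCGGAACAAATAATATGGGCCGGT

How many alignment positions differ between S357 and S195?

5

Mismatches occur at site 1 (G↔T), site 14 (G↔A), site 15 (C↔G), site 27 (T↔A), site 36 (T↔G).
That gives 5 mismatches out of 38 aligned sites, so the Hamming distance is 5.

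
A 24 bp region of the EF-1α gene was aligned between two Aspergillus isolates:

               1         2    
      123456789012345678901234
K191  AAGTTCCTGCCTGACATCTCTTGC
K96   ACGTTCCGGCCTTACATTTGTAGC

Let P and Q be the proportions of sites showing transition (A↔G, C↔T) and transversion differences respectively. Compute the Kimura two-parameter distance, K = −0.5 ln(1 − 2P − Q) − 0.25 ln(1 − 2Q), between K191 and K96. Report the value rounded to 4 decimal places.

0.3072

The sequences differ at positions 2 (A/C, transversion), 8 (T/G, transversion), 13 (G/T, transversion), 18 (C/T, transition), 20 (C/G, transversion), 22 (T/A, transversion).
Of the 6 differences, 1 transition and 5 transversions over 24 sites: P = 1/24 = 0.041667, Q = 5/24 = 0.208333.
d = −0.5·ln(0.708333) − 0.25·ln(0.583334) = −0.5·(-0.344841) − 0.25·(-0.538995) = 0.3072.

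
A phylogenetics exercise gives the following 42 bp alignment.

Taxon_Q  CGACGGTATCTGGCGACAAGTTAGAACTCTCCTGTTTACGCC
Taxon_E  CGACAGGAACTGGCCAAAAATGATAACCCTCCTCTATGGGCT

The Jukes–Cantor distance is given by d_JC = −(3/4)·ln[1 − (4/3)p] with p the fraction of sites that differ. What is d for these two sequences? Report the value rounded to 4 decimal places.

0.4408

Mismatches occur at site 5 (G/A), site 7 (T/G), site 9 (T/A), site 15 (G/C), site 17 (C/A), site 20 (G/A), site 22 (T/G), site 24 (G/T), site 28 (T/C), site 34 (G/C), site 36 (T/A), site 38 (A/G), site 39 (C/G), site 42 (C/T).
p = 14/42 = 0.333333.
d = −0.75 · ln(1 − (4/3)·0.333333) = −0.75 · ln(0.555556) = −0.75 · (-0.587786) = 0.4408.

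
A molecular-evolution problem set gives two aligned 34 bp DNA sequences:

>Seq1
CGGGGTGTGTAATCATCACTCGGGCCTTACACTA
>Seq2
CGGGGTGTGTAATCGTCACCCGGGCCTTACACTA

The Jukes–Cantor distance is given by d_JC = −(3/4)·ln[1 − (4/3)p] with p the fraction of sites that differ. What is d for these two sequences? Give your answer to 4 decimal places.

0.0613

Mismatches occur at site 15 (A→G), site 20 (T→C).
p = 2/34 = 0.058824.
d = −0.75 · ln(1 − (4/3)·0.058824) = −0.75 · ln(0.921568) = −0.75 · (-0.081679) = 0.0613.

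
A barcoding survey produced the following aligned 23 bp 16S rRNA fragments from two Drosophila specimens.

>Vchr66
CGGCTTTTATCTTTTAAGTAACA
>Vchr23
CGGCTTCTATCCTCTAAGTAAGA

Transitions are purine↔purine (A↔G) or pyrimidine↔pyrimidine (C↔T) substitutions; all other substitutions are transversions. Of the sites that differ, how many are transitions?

Mismatches occur at site 7 (T↔C, transition), site 12 (T↔C, transition), site 14 (T↔C, transition), site 22 (C↔G, transversion).
Of the 4 differences, 3 transitions and 1 transversion, so the answer is 3.

3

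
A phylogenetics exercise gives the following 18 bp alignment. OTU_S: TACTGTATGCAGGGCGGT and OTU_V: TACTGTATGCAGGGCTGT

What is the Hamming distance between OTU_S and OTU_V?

A single mismatch occurs at site 16 (G↔T).
That gives 1 mismatch out of 18 aligned sites, so the Hamming distance is 1.

1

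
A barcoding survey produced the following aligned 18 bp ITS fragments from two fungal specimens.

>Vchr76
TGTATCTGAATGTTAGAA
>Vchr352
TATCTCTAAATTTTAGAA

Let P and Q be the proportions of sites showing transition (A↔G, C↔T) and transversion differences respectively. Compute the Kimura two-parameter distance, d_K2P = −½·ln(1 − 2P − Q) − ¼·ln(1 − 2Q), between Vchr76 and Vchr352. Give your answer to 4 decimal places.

0.2656

Differing sites — 2:G/A (Ti); 4:A/C (Tv); 8:G/A (Ti); 12:G/T (Tv).
Of the 4 differences, 2 transitions and 2 transversions over 18 sites: P = 2/18 = 0.111111, Q = 2/18 = 0.111111.
d = −0.5·ln(0.666667) − 0.25·ln(0.777778) = −0.5·(-0.405465) − 0.25·(-0.251314) = 0.2656.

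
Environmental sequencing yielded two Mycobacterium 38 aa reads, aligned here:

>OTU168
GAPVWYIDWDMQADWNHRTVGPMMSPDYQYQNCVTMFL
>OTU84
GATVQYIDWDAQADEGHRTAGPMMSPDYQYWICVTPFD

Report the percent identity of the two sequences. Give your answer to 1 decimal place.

Mismatches occur at site 3 (P→T), site 5 (W→Q), site 11 (M→A), site 15 (W→E), site 16 (N→G), site 20 (V→A), site 31 (Q→W), site 32 (N→I), site 36 (M→P), site 38 (L→D).
28 of the 38 sites match, so the percent identity is 28/38 × 100 = 73.7%.

73.7%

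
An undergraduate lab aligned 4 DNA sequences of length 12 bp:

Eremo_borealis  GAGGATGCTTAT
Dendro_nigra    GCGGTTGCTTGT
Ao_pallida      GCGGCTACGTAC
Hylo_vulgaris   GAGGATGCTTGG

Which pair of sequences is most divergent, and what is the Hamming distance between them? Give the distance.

6

Pairwise Hamming distances:
  Eremo_borealis vs Dendro_nigra: 3
  Eremo_borealis vs Ao_pallida: 5
  Eremo_borealis vs Hylo_vulgaris: 2
  Dendro_nigra vs Ao_pallida: 5
  Dendro_nigra vs Hylo_vulgaris: 3
  Ao_pallida vs Hylo_vulgaris: 6
The largest is 6, between Ao_pallida and Hylo_vulgaris.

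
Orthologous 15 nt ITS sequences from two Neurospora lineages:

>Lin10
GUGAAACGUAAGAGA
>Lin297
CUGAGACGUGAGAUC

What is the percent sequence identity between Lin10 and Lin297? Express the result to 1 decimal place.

Mismatches occur at site 1 (G→C), site 5 (A→G), site 10 (A→G), site 14 (G→U), site 15 (A→C).
10 of the 15 sites match, so the percent identity is 10/15 × 100 = 66.7%.

66.7%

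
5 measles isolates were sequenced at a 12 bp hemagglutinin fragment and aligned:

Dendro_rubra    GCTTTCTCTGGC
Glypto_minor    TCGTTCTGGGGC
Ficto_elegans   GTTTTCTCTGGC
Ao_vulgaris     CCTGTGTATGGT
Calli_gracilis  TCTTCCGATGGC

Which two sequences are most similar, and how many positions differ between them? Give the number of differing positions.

Pairwise Hamming distances:
  Dendro_rubra vs Glypto_minor: 4
  Dendro_rubra vs Ficto_elegans: 1
  Dendro_rubra vs Ao_vulgaris: 5
  Dendro_rubra vs Calli_gracilis: 4
  Glypto_minor vs Ficto_elegans: 5
  Glypto_minor vs Ao_vulgaris: 7
  Glypto_minor vs Calli_gracilis: 5
  Ficto_elegans vs Ao_vulgaris: 6
  Ficto_elegans vs Calli_gracilis: 5
  Ao_vulgaris vs Calli_gracilis: 6
The smallest is 1, between Dendro_rubra and Ficto_elegans.

1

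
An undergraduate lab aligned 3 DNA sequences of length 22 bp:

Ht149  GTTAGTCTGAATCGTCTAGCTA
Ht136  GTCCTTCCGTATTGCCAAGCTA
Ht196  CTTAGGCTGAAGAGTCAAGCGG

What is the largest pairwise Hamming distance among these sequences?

Pairwise Hamming distances:
  Ht149 vs Ht136: 8
  Ht149 vs Ht196: 7
  Ht136 vs Ht196: 12
The largest is 12, between Ht136 and Ht196.

12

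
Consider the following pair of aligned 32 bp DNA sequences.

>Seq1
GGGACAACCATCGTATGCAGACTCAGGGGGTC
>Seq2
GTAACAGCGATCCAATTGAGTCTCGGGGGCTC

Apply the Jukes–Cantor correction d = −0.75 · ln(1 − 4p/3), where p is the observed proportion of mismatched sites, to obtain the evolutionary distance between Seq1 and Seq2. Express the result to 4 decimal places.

0.4598

The sequences differ at positions 2 (G/T), 3 (G/A), 7 (A/G), 9 (C/G), 13 (G/C), 14 (T/A), 17 (G/T), 18 (C/G), 21 (A/T), 25 (A/G), 30 (G/C).
p = 11/32 = 0.343750.
d = −0.75 · ln(1 − (4/3)·0.343750) = −0.75 · ln(0.541667) = −0.75 · (-0.613104) = 0.4598.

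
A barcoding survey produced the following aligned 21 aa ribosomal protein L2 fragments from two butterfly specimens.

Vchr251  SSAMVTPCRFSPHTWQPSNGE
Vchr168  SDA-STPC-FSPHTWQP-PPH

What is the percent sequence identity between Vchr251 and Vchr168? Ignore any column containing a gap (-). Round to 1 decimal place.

72.2%

Excluding the 3 gap columns leaves 18 comparable sites.
The sequences differ at positions 2 (S/D), 5 (V/S), 19 (N/P), 20 (G/P), 21 (E/H).
13 of the 18 comparable sites match, so the percent identity is 13/18 × 100 = 72.2%.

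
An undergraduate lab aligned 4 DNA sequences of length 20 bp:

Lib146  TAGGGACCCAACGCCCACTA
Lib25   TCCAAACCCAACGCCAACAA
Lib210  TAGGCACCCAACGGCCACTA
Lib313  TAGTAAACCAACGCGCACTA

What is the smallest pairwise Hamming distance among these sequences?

Pairwise Hamming distances:
  Lib146 vs Lib25: 6
  Lib146 vs Lib210: 2
  Lib146 vs Lib313: 4
  Lib25 vs Lib210: 7
  Lib25 vs Lib313: 7
  Lib210 vs Lib313: 5
The smallest is 2, between Lib146 and Lib210.

2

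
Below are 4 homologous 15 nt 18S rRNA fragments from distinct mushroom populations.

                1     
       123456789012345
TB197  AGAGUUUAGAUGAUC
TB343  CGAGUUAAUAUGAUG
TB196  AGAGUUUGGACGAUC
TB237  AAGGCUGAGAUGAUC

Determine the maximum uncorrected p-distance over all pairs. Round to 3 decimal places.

Pairwise Hamming distances:
  TB197 vs TB343: 4
  TB197 vs TB196: 2
  TB197 vs TB237: 4
  TB343 vs TB196: 6
  TB343 vs TB237: 7
  TB196 vs TB237: 6
The largest is 7 mismatches, between TB343 and TB237; p = 7/15 = 0.467.

0.467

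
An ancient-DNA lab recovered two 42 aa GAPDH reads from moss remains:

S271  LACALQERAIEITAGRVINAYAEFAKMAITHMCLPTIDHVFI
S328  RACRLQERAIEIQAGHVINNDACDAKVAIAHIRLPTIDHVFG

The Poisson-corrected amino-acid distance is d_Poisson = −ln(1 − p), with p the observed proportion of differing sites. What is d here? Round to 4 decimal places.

0.3704

Differing sites — 1:L/R; 4:A/R; 13:T/Q; 16:R/H; 20:A/N; 21:Y/D; 23:E/C; 24:F/D; 27:M/V; 30:T/A; 32:M/I; 33:C/R; 42:I/G.
p = 13/42 = 0.309524.
d = −ln(1 − 0.309524) = −ln(0.690476) = 0.3704.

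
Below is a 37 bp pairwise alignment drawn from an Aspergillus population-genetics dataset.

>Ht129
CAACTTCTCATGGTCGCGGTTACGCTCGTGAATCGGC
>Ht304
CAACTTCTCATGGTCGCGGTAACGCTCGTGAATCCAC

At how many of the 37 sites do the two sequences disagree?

Differing sites — 21:T/A; 35:G/C; 36:G/A.
That gives 3 mismatches out of 37 aligned sites, so the Hamming distance is 3.

3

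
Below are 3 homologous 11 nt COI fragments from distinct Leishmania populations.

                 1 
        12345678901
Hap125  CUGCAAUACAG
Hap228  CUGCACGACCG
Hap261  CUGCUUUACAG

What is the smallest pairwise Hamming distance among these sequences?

2

Pairwise Hamming distances:
  Hap125 vs Hap228: 3
  Hap125 vs Hap261: 2
  Hap228 vs Hap261: 4
The smallest is 2, between Hap125 and Hap261.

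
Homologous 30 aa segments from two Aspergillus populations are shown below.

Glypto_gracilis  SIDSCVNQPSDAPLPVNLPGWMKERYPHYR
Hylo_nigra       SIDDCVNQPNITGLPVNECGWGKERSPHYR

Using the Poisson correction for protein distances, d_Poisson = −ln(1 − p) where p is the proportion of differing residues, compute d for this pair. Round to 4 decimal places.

Mismatches occur at site 4 (S↔D), site 10 (S↔N), site 11 (D↔I), site 12 (A↔T), site 13 (P↔G), site 18 (L↔E), site 19 (P↔C), site 22 (M↔G), site 26 (Y↔S).
p = 9/30 = 0.300000.
d = −ln(1 − 0.300000) = −ln(0.700000) = 0.3567.

0.3567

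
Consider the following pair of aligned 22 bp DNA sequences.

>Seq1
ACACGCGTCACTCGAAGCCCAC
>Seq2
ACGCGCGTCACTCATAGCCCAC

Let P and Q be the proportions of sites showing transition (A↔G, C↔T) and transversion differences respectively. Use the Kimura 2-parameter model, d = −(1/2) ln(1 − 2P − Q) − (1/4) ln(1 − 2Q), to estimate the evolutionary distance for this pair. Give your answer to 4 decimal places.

0.1527

Differing sites — 3:A/G (Ti); 14:G/A (Ti); 15:A/T (Tv).
Of the 3 differences, 2 transitions and 1 transversion over 22 sites: P = 2/22 = 0.090909, Q = 1/22 = 0.045455.
d = −0.5·ln(0.772727) − 0.25·ln(0.909090) = −0.5·(-0.257829) − 0.25·(-0.095311) = 0.1527.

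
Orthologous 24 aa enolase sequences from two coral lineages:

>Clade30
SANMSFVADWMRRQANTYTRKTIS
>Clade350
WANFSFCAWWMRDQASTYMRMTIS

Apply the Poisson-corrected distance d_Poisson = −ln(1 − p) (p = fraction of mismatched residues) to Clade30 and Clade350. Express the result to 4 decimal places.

0.4055

The sequences differ at positions 1 (S/W), 4 (M/F), 7 (V/C), 9 (D/W), 13 (R/D), 16 (N/S), 19 (T/M), 21 (K/M).
p = 8/24 = 0.333333.
d = −ln(1 − 0.333333) = −ln(0.666667) = 0.4055.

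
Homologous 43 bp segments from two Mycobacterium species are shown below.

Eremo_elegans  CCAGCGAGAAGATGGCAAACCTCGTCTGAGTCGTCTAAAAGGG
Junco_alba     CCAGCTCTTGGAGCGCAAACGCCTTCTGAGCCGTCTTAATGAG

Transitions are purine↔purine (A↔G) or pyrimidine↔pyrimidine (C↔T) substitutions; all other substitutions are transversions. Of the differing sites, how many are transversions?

10

Mismatches occur at site 6 (G↔T, transversion), site 7 (A↔C, transversion), site 8 (G↔T, transversion), site 9 (A↔T, transversion), site 10 (A↔G, transition), site 13 (T↔G, transversion), site 14 (G↔C, transversion), site 21 (C↔G, transversion), site 22 (T↔C, transition), site 24 (G↔T, transversion), site 31 (T↔C, transition), site 37 (A↔T, transversion), site 40 (A↔T, transversion), site 42 (G↔A, transition).
Of the 14 differences, 4 transitions and 10 transversions, so the answer is 10.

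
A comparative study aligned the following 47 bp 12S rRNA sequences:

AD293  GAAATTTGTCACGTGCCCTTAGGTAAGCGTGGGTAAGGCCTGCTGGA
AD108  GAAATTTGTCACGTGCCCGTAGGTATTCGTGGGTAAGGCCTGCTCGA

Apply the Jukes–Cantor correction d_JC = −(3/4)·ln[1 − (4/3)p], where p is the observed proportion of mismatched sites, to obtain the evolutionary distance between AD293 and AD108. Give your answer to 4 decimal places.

0.0903

Mismatches occur at site 19 (T↔G), site 26 (A↔T), site 27 (G↔T), site 45 (G↔C).
p = 4/47 = 0.085106.
d = −0.75 · ln(1 − (4/3)·0.085106) = −0.75 · ln(0.886525) = −0.75 · (-0.120446) = 0.0903.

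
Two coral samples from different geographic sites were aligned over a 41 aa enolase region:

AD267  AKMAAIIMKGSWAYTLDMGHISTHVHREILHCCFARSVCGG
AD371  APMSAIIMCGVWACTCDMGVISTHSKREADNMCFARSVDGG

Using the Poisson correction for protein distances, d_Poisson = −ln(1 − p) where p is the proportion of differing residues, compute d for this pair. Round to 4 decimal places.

0.4177

The sequences differ at positions 2 (K/P), 4 (A/S), 9 (K/C), 11 (S/V), 14 (Y/C), 16 (L/C), 20 (H/V), 25 (V/S), 26 (H/K), 29 (I/A), 30 (L/D), 31 (H/N), 32 (C/M), 39 (C/D).
p = 14/41 = 0.341463.
d = −ln(1 − 0.341463) = −ln(0.658537) = 0.4177.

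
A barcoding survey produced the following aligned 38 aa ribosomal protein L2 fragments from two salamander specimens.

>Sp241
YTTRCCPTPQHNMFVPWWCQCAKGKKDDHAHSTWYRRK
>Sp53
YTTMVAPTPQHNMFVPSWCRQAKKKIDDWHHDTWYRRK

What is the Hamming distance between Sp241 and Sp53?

Differing sites — 4:R/M; 5:C/V; 6:C/A; 17:W/S; 20:Q/R; 21:C/Q; 24:G/K; 26:K/I; 29:H/W; 30:A/H; 32:S/D.
That gives 11 mismatches out of 38 aligned sites, so the Hamming distance is 11.

11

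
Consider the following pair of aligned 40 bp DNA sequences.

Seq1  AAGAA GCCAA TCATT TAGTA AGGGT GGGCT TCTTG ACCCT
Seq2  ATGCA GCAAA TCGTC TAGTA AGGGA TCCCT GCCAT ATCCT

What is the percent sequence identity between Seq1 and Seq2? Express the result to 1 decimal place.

65.0%

The sequences differ at positions 2 (A/T), 4 (A/C), 8 (C/A), 13 (A/G), 15 (T/C), 25 (T/A), 26 (G/T), 27 (G/C), 28 (G/C), 31 (T/G), 33 (T/C), 34 (T/A), 35 (G/T), 37 (C/T).
26 of the 40 sites match, so the percent identity is 26/40 × 100 = 65.0%.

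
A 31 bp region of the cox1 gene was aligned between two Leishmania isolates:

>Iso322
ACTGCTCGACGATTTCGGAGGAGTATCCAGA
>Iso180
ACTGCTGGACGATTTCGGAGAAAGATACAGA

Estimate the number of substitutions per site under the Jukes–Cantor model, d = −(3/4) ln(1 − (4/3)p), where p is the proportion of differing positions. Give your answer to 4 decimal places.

0.1816

Mismatches occur at site 7 (C/G), site 21 (G/A), site 23 (G/A), site 24 (T/G), site 27 (C/A).
p = 5/31 = 0.161290.
d = −0.75 · ln(1 − (4/3)·0.161290) = −0.75 · ln(0.784947) = −0.75 · (-0.242139) = 0.1816.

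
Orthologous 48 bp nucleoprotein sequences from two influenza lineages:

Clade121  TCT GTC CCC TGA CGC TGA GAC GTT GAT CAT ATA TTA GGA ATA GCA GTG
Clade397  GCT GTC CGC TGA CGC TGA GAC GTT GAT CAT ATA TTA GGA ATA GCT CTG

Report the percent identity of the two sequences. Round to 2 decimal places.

Differing sites — 1:T/G; 8:C/G; 45:A/T; 46:G/C.
44 of the 48 sites match, so the percent identity is 44/48 × 100 = 91.67%.

91.67%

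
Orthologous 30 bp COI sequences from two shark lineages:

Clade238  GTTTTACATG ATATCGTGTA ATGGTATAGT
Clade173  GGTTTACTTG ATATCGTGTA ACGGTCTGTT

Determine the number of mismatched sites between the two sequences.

6

Differing sites — 2:T/G; 8:A/T; 22:T/C; 26:A/C; 28:A/G; 29:G/T.
That gives 6 mismatches out of 30 aligned sites, so the Hamming distance is 6.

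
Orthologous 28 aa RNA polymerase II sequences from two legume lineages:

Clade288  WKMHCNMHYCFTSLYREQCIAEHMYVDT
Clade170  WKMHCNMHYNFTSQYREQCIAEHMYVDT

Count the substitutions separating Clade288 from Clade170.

Mismatches occur at site 10 (C→N), site 14 (L→Q).
That gives 2 mismatches out of 28 aligned sites, so the Hamming distance is 2.

2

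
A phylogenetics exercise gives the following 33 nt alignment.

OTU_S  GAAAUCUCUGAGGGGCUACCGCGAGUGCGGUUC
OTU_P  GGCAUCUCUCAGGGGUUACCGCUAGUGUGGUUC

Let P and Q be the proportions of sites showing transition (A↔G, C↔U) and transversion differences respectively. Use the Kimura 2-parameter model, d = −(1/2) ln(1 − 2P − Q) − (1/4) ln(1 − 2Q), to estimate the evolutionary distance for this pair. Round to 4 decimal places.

0.2094

Mismatches occur at site 2 (A→G, transition), site 3 (A→C, transversion), site 10 (G→C, transversion), site 16 (C→U, transition), site 23 (G→U, transversion), site 28 (C→U, transition).
Of the 6 differences, 3 transitions and 3 transversions over 33 sites: P = 3/33 = 0.090909, Q = 3/33 = 0.090909.
d = −0.5·ln(0.727273) − 0.25·ln(0.818182) = −0.5·(-0.318453) − 0.25·(-0.200670) = 0.2094.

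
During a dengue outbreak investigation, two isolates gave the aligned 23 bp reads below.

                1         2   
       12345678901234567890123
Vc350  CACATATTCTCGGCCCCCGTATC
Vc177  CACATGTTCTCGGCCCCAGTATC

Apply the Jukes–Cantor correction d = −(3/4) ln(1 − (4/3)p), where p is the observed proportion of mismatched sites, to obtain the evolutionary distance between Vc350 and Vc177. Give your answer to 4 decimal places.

0.0924

Mismatches occur at site 6 (A/G), site 18 (C/A).
p = 2/23 = 0.086957.
d = −0.75 · ln(1 − (4/3)·0.086957) = −0.75 · ln(0.884057) = −0.75 · (-0.123234) = 0.0924.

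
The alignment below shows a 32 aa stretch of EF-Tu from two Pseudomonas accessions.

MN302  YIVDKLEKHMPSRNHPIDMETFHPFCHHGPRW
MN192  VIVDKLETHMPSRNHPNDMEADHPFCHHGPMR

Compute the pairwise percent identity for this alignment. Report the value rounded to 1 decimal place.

The sequences differ at positions 1 (Y/V), 8 (K/T), 17 (I/N), 21 (T/A), 22 (F/D), 31 (R/M), 32 (W/R).
25 of the 32 sites match, so the percent identity is 25/32 × 100 = 78.1%.

78.1%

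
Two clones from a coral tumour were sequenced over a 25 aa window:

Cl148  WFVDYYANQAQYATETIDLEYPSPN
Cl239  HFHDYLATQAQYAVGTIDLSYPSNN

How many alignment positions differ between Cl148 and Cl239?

8

Differing sites — 1:W/H; 3:V/H; 6:Y/L; 8:N/T; 14:T/V; 15:E/G; 20:E/S; 24:P/N.
That gives 8 mismatches out of 25 aligned sites, so the Hamming distance is 8.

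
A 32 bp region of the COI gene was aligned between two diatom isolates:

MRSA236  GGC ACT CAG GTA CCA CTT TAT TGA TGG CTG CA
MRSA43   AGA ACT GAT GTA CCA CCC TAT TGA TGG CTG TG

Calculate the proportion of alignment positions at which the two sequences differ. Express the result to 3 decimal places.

0.250

The sequences differ at positions 1 (G/A), 3 (C/A), 7 (C/G), 9 (G/T), 17 (T/C), 18 (T/C), 31 (C/T), 32 (A/G).
There are 8 differences over 32 sites, so p = 8/32 = 0.250.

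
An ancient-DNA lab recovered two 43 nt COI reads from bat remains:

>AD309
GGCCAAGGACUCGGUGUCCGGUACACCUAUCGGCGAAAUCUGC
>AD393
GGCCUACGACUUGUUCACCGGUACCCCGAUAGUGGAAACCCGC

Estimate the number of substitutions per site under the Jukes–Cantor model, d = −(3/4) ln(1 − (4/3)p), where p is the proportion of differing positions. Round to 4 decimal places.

Differing sites — 5:A/U; 7:G/C; 12:C/U; 14:G/U; 16:G/C; 17:U/A; 25:A/C; 28:U/G; 31:C/A; 33:G/U; 34:C/G; 39:U/C; 41:U/C.
p = 13/43 = 0.302326.
d = −0.75 · ln(1 − (4/3)·0.302326) = −0.75 · ln(0.596899) = −0.75 · (-0.516007) = 0.3870.

0.3870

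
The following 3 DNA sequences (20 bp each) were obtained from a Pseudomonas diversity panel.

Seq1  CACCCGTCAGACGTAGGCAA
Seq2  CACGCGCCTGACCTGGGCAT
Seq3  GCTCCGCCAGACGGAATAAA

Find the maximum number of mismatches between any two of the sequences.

12

Pairwise Hamming distances:
  Seq1 vs Seq2: 6
  Seq1 vs Seq3: 8
  Seq2 vs Seq3: 12
The largest is 12, between Seq2 and Seq3.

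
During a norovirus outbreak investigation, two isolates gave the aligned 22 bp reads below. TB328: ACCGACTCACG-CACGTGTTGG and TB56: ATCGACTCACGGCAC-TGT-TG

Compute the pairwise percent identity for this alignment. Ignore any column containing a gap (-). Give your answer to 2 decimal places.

Excluding the 3 gap columns leaves 19 comparable sites.
The sequences differ at positions 2 (C/T), 21 (G/T).
17 of the 19 comparable sites match, so the percent identity is 17/19 × 100 = 89.47%.

89.47%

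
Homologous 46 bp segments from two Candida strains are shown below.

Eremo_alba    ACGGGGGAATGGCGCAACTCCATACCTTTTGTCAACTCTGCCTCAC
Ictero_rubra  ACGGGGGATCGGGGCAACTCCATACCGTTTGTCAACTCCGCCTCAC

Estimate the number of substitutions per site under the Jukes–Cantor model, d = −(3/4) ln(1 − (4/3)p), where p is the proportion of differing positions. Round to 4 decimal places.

0.1174

The sequences differ at positions 9 (A/T), 10 (T/C), 13 (C/G), 27 (T/G), 39 (T/C).
p = 5/46 = 0.108696.
d = −0.75 · ln(1 − (4/3)·0.108696) = −0.75 · ln(0.855072) = −0.75 · (-0.156570) = 0.1174.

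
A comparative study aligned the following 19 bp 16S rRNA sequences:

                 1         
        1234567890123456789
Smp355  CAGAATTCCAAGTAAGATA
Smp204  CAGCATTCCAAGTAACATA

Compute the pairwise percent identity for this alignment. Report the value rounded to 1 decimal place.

89.5%

Differing sites — 4:A/C; 16:G/C.
17 of the 19 sites match, so the percent identity is 17/19 × 100 = 89.5%.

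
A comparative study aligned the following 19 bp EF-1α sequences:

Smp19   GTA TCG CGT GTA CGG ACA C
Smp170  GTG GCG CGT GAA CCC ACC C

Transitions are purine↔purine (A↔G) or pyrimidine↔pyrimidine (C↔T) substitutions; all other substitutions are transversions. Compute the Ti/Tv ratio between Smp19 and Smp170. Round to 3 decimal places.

0.200

Mismatches occur at site 3 (A→G, transition), site 4 (T→G, transversion), site 11 (T→A, transversion), site 14 (G→C, transversion), site 15 (G→C, transversion), site 18 (A→C, transversion).
Of the 6 differences, 1 transition and 5 transversions, so Ti/Tv = 1/5 = 0.200.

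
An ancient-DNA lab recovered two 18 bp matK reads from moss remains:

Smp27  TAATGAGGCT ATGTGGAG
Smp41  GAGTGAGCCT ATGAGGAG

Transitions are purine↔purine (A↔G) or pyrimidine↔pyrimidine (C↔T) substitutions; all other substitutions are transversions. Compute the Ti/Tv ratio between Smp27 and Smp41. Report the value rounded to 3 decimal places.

Differing sites — 1:T/G (Tv); 3:A/G (Ti); 8:G/C (Tv); 14:T/A (Tv).
Of the 4 differences, 1 transition and 3 transversions, so Ti/Tv = 1/3 = 0.333.

0.333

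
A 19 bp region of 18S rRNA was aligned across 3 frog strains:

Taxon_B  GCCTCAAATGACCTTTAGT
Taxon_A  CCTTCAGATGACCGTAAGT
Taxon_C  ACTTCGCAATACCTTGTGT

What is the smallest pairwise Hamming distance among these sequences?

Pairwise Hamming distances:
  Taxon_B vs Taxon_A: 5
  Taxon_B vs Taxon_C: 8
  Taxon_A vs Taxon_C: 8
The smallest is 5, between Taxon_B and Taxon_A.

5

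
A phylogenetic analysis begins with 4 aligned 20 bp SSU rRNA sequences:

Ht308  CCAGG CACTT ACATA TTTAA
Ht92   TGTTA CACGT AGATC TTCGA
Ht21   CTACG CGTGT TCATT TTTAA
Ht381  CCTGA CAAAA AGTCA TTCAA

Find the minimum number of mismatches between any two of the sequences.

7

Pairwise Hamming distances:
  Ht308 vs Ht92: 10
  Ht308 vs Ht21: 7
  Ht308 vs Ht381: 9
  Ht92 vs Ht21: 12
  Ht92 vs Ht381: 10
  Ht21 vs Ht381: 14
The smallest is 7, between Ht308 and Ht21.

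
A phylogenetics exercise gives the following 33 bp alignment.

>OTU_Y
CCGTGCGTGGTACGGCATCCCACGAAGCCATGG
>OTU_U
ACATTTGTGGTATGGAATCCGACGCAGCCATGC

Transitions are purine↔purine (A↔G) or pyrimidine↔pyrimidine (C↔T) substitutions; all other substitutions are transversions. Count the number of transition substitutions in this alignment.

The sequences differ at positions 1 (C/A, transversion), 3 (G/A, transition), 5 (G/T, transversion), 6 (C/T, transition), 13 (C/T, transition), 16 (C/A, transversion), 21 (C/G, transversion), 25 (A/C, transversion), 33 (G/C, transversion).
Of the 9 differences, 3 transitions and 6 transversions, so the answer is 3.

3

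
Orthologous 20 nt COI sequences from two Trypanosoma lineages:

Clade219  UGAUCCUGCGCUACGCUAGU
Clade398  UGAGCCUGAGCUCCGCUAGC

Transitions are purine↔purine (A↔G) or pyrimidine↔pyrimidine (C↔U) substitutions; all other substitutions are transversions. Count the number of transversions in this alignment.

3

The sequences differ at positions 4 (U/G, transversion), 9 (C/A, transversion), 13 (A/C, transversion), 20 (U/C, transition).
Of the 4 differences, 1 transition and 3 transversions, so the answer is 3.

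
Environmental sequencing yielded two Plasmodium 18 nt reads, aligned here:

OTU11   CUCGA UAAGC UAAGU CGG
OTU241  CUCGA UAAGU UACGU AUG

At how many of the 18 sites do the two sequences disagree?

Differing sites — 10:C/U; 13:A/C; 16:C/A; 17:G/U.
That gives 4 mismatches out of 18 aligned sites, so the Hamming distance is 4.

4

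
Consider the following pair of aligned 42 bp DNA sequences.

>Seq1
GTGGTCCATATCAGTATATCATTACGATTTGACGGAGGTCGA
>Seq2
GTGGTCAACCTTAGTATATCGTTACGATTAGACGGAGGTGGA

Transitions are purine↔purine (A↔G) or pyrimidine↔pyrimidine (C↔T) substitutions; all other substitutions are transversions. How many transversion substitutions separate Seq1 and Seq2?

4

Differing sites — 7:C/A (Tv); 9:T/C (Ti); 10:A/C (Tv); 12:C/T (Ti); 21:A/G (Ti); 30:T/A (Tv); 40:C/G (Tv).
Of the 7 differences, 3 transitions and 4 transversions, so the answer is 4.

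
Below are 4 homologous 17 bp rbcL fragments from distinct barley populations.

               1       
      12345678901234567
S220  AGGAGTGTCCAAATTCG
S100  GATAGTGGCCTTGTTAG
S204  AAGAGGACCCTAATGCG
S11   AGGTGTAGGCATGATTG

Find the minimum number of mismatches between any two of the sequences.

Pairwise Hamming distances:
  S220 vs S100: 8
  S220 vs S204: 6
  S220 vs S11: 8
  S100 vs S204: 9
  S100 vs S11: 9
  S204 vs S11: 11
The smallest is 6, between S220 and S204.

6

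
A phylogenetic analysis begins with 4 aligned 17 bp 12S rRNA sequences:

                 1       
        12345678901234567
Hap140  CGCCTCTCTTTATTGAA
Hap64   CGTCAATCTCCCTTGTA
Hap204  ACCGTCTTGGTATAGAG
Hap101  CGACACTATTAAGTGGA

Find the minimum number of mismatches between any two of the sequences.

6

Pairwise Hamming distances:
  Hap140 vs Hap64: 7
  Hap140 vs Hap204: 8
  Hap140 vs Hap101: 6
  Hap64 vs Hap204: 14
  Hap64 vs Hap101: 8
  Hap204 vs Hap101: 13
The smallest is 6, between Hap140 and Hap101.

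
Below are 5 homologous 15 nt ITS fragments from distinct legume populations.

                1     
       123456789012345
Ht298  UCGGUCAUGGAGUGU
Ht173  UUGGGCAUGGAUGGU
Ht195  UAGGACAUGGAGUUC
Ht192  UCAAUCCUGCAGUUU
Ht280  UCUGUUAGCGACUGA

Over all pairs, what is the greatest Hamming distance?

10

Pairwise Hamming distances:
  Ht298 vs Ht173: 4
  Ht298 vs Ht195: 4
  Ht298 vs Ht192: 5
  Ht298 vs Ht280: 6
  Ht173 vs Ht195: 6
  Ht173 vs Ht192: 9
  Ht173 vs Ht280: 9
  Ht195 vs Ht192: 7
  Ht195 vs Ht280: 9
  Ht192 vs Ht280: 10
The largest is 10, between Ht192 and Ht280.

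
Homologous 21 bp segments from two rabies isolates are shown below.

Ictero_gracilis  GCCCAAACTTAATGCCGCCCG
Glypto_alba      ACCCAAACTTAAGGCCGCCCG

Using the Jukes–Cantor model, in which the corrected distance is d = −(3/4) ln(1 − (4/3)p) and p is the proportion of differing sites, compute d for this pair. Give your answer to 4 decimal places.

Mismatches occur at site 1 (G↔A), site 13 (T↔G).
p = 2/21 = 0.095238.
d = −0.75 · ln(1 − (4/3)·0.095238) = −0.75 · ln(0.873016) = −0.75 · (-0.135801) = 0.1019.

0.1019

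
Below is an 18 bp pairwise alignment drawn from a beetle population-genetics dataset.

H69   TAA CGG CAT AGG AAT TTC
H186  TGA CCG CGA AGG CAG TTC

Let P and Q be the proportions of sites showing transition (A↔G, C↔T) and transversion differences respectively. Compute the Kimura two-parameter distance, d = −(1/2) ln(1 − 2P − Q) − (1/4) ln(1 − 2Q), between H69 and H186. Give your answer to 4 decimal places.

0.4408

Mismatches occur at site 2 (A/G, transition), site 5 (G/C, transversion), site 8 (A/G, transition), site 9 (T/A, transversion), site 13 (A/C, transversion), site 15 (T/G, transversion).
Of the 6 differences, 2 transitions and 4 transversions over 18 sites: P = 2/18 = 0.111111, Q = 4/18 = 0.222222.
d = −0.5·ln(0.555556) − 0.25·ln(0.555556) = −0.5·(-0.587786) − 0.25·(-0.587786) = 0.4408.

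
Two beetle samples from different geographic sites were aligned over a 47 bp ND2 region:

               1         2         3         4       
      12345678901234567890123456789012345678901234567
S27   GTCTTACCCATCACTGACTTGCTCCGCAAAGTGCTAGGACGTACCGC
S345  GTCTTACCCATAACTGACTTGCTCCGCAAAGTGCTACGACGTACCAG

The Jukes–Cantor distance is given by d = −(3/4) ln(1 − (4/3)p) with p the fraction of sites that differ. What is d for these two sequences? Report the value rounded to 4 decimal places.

0.0903

Differing sites — 12:C/A; 37:G/C; 46:G/A; 47:C/G.
p = 4/47 = 0.085106.
d = −0.75 · ln(1 − (4/3)·0.085106) = −0.75 · ln(0.886525) = −0.75 · (-0.120446) = 0.0903.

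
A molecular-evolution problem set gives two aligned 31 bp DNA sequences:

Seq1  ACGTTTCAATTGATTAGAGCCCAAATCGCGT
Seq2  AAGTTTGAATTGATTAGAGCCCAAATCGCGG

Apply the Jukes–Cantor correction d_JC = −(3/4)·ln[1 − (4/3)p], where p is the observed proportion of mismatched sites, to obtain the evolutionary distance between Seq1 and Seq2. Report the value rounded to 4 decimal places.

The sequences differ at positions 2 (C/A), 7 (C/G), 31 (T/G).
p = 3/31 = 0.096774.
d = −0.75 · ln(1 − (4/3)·0.096774) = −0.75 · ln(0.870968) = −0.75 · (-0.138150) = 0.1036.

0.1036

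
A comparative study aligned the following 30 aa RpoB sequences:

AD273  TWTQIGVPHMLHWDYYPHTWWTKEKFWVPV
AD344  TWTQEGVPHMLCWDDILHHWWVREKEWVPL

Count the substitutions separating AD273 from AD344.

Mismatches occur at site 5 (I/E), site 12 (H/C), site 15 (Y/D), site 16 (Y/I), site 17 (P/L), site 19 (T/H), site 22 (T/V), site 23 (K/R), site 26 (F/E), site 30 (V/L).
That gives 10 mismatches out of 30 aligned sites, so the Hamming distance is 10.

10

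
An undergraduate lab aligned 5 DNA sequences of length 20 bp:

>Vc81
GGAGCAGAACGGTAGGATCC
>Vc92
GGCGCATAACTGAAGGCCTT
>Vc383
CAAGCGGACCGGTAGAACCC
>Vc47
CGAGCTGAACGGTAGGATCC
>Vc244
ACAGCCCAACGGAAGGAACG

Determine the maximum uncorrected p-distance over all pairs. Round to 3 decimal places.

0.600

Pairwise Hamming distances:
  Vc81 vs Vc92: 8
  Vc81 vs Vc383: 6
  Vc81 vs Vc47: 2
  Vc81 vs Vc244: 7
  Vc92 vs Vc383: 12
  Vc92 vs Vc47: 10
  Vc92 vs Vc244: 10
  Vc383 vs Vc47: 5
  Vc383 vs Vc244: 9
  Vc47 vs Vc244: 7
The largest is 12 mismatches, between Vc92 and Vc383; p = 12/20 = 0.600.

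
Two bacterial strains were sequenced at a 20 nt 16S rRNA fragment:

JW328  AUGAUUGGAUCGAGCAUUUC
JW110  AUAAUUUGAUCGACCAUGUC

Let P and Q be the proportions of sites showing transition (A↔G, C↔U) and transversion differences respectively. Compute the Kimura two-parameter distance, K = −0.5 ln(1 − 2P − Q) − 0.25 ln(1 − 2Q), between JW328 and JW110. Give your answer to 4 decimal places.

The sequences differ at positions 3 (G/A, transition), 7 (G/U, transversion), 14 (G/C, transversion), 18 (U/G, transversion).
Of the 4 differences, 1 transition and 3 transversions over 20 sites: P = 1/20 = 0.050000, Q = 3/20 = 0.150000.
d = −0.5·ln(0.750000) − 0.25·ln(0.700000) = −0.5·(-0.287682) − 0.25·(-0.356675) = 0.2330.

0.2330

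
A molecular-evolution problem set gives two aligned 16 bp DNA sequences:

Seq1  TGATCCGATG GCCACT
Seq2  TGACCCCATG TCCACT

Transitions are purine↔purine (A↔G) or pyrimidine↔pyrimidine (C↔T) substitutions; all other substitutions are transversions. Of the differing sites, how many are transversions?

The sequences differ at positions 4 (T/C, transition), 7 (G/C, transversion), 11 (G/T, transversion).
Of the 3 differences, 1 transition and 2 transversions, so the answer is 2.

2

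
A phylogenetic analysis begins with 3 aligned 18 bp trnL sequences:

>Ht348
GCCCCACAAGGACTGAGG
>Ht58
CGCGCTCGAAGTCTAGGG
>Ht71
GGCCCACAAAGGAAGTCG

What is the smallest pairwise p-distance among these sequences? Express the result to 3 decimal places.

0.389

Pairwise Hamming distances:
  Ht348 vs Ht58: 9
  Ht348 vs Ht71: 7
  Ht58 vs Ht71: 10
The smallest is 7 mismatches, between Ht348 and Ht71; p = 7/18 = 0.389.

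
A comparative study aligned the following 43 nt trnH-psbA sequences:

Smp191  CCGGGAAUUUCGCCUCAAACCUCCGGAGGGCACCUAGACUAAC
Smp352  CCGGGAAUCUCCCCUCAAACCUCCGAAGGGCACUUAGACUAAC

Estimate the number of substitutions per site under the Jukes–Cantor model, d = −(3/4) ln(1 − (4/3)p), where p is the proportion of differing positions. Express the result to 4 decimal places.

The sequences differ at positions 9 (U/C), 12 (G/C), 26 (G/A), 34 (C/U).
p = 4/43 = 0.093023.
d = −0.75 · ln(1 − (4/3)·0.093023) = −0.75 · ln(0.875969) = −0.75 · (-0.132425) = 0.0993.

0.0993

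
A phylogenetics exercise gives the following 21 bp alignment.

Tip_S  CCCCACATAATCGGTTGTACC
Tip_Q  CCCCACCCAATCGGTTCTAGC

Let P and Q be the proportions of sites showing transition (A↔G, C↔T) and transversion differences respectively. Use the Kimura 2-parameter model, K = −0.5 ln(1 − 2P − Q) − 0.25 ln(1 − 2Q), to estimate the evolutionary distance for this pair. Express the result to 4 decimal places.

Mismatches occur at site 7 (A→C, transversion), site 8 (T→C, transition), site 17 (G→C, transversion), site 20 (C→G, transversion).
Of the 4 differences, 1 transition and 3 transversions over 21 sites: P = 1/21 = 0.047619, Q = 3/21 = 0.142857.
d = −0.5·ln(0.761905) − 0.25·ln(0.714286) = −0.5·(-0.271933) − 0.25·(-0.336472) = 0.2201.

0.2201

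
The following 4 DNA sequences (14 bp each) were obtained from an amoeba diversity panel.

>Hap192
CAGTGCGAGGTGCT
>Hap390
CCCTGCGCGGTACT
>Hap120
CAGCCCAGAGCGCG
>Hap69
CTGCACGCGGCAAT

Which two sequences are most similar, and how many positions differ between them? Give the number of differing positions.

4

Pairwise Hamming distances:
  Hap192 vs Hap390: 4
  Hap192 vs Hap120: 7
  Hap192 vs Hap69: 7
  Hap390 vs Hap120: 10
  Hap390 vs Hap69: 6
  Hap120 vs Hap69: 8
The smallest is 4, between Hap192 and Hap390.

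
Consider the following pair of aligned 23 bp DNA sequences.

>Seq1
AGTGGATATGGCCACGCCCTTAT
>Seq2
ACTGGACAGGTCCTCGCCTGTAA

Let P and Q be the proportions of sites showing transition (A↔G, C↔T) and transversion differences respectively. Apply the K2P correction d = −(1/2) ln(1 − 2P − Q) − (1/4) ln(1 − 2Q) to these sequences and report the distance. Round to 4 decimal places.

0.4697

The sequences differ at positions 2 (G/C, transversion), 7 (T/C, transition), 9 (T/G, transversion), 11 (G/T, transversion), 14 (A/T, transversion), 19 (C/T, transition), 20 (T/G, transversion), 23 (T/A, transversion).
Of the 8 differences, 2 transitions and 6 transversions over 23 sites: P = 2/23 = 0.086957, Q = 6/23 = 0.260870.
d = −0.5·ln(0.565216) − 0.25·ln(0.478260) = −0.5·(-0.570547) − 0.25·(-0.737601) = 0.4697.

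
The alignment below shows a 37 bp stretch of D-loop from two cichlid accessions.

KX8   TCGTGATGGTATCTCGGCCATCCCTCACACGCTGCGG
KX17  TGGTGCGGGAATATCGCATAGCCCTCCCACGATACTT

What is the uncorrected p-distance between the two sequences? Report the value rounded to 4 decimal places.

Differing sites — 2:C/G; 6:A/C; 7:T/G; 10:T/A; 13:C/A; 17:G/C; 18:C/A; 19:C/T; 21:T/G; 27:A/C; 32:C/A; 34:G/A; 36:G/T; 37:G/T.
There are 14 differences over 37 sites, so p = 14/37 = 0.3784.

0.3784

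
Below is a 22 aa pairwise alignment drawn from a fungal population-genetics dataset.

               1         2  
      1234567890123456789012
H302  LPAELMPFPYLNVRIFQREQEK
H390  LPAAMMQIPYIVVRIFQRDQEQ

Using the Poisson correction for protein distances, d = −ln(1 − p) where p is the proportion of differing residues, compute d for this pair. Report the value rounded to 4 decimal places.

0.4520

Differing sites — 4:E/A; 5:L/M; 7:P/Q; 8:F/I; 11:L/I; 12:N/V; 19:E/D; 22:K/Q.
p = 8/22 = 0.363636.
d = −ln(1 − 0.363636) = −ln(0.636364) = 0.4520.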